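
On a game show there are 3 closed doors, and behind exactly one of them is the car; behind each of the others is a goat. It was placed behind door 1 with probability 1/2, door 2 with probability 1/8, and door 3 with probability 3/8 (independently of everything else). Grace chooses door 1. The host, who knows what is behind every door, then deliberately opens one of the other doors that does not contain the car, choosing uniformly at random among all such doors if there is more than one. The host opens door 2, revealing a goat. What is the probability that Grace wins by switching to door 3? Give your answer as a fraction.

3/5

Condition on the true location of the car.
If it is behind door 1 (prior 1/2): the host has 2 equally likely choices, so probability 1/2; weight (1/2)·(1/2) = 1/4.
If it is behind door 2 (prior 1/8): the host opened door 2, so this case is ruled out; weight (1/8)·0 = 0.
If it is behind door 3 (prior 3/8): the host has no choice, probability 1; weight (3/8)·1 = 3/8.
The weights sum to 5/8.
So P(the car behind door 3 | the host opened door 2) = (3/8) / (5/8) = 3/5.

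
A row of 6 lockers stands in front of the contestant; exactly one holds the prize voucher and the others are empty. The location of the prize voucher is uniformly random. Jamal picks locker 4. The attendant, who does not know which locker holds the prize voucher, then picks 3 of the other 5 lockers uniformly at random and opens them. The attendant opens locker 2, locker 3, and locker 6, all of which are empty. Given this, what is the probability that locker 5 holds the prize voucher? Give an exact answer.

1/3

Consider each possible location of the prize voucher in turn.
If it is in any of lockers 1, 4, and 5 (prior 1/6 each): the attendant picks exactly this set with probability 1/10 regardless, and none is the prize; weight (1/6)·(1/10) = 1/60 each.
If it is in any of lockers 2, 3, and 6 (prior 1/6 each): that locker was opened and seen not to hold the prize — ruled out; weight (1/6)·0 = 0 each.
The weights sum to 1/20.
So P(the prize voucher in locker 5 | the attendant opened locker 2, locker 3, and locker 6) = (1/60) / (1/20) = 1/3.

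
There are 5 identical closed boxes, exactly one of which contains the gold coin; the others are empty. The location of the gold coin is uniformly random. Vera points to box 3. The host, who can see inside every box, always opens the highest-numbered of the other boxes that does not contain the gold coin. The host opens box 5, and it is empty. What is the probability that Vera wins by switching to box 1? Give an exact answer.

Apply Bayes' rule, conditioning on where the gold coin actually is.
If it is in any of boxes 1, 2, 3, and 4 (prior 1/5 each): box 5 is the highest-numbered option available, probability 1; weight (1/5)·1 = 1/5 each.
If it is in box 5 (prior 1/5): the host opened box 5, so this case is ruled out; weight (1/5)·0 = 0.
The weights sum to 4/5.
So P(the gold coin in box 1 | the host opened box 5) = (1/5) / (4/5) = 1/4.

1/4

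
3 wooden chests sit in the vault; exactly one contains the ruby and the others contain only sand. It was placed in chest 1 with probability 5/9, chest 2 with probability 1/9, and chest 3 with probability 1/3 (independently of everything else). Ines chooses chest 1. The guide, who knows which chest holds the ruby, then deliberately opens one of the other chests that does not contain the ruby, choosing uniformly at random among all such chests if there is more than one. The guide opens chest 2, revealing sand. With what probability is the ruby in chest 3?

6/11

Apply Bayes' rule, conditioning on where the ruby actually is.
If it is in chest 1 (prior 5/9): the guide has 2 equally likely choices, so probability 1/2; weight (5/9)·(1/2) = 5/18.
If it is in chest 2 (prior 1/9): the guide opened chest 2, so this case is ruled out; weight (1/9)·0 = 0.
If it is in chest 3 (prior 1/3): the guide has no choice, probability 1; weight (1/3)·1 = 1/3.
The weights sum to 11/18.
So P(the ruby in chest 3 | the guide opened chest 2) = (1/3) / (11/18) = 6/11.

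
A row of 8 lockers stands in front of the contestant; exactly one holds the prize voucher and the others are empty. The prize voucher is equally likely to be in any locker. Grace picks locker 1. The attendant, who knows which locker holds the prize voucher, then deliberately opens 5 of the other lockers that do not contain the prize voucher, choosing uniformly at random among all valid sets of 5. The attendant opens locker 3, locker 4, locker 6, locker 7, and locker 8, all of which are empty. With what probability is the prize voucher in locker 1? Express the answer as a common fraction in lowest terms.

1/8

Condition on the true location of the prize voucher.
If it is in locker 1 (prior 1/8): the attendant has 21 equally likely choices, so probability 1/21; weight (1/8)·(1/21) = 1/168.
If it is in either of lockers 2 and 5 (prior 1/8 each): the attendant has 6 equally likely choices, so probability 1/6; weight (1/8)·(1/6) = 1/48 each.
If it is in any of lockers 3, 4, 6, 7, and 8 (prior 1/8 each): that locker was opened and seen not to hold the prize — ruled out; weight (1/8)·0 = 0 each.
The weights sum to 1/21.
So P(the prize voucher in locker 1 | the attendant opened locker 3, locker 4, locker 6, locker 7, and locker 8) = (1/168) / (1/21) = 1/8.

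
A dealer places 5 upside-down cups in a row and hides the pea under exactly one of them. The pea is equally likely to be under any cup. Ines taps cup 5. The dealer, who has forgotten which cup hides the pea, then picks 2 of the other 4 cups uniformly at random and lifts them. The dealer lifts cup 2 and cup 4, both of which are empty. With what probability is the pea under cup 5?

Apply Bayes' rule, conditioning on where the pea actually is.
If it is under any of cups 1, 3, and 5 (prior 1/5 each): the dealer picks exactly this set with probability 1/6 regardless, and none is the prize; weight (1/5)·(1/6) = 1/30 each.
If it is under either of cups 2 and 4 (prior 1/5 each): that cup was opened and seen not to hold the prize — ruled out; weight (1/5)·0 = 0 each.
The weights sum to 1/10.
So P(the pea under cup 5 | the dealer opened cup 2 and cup 4) = (1/30) / (1/10) = 1/3.

1/3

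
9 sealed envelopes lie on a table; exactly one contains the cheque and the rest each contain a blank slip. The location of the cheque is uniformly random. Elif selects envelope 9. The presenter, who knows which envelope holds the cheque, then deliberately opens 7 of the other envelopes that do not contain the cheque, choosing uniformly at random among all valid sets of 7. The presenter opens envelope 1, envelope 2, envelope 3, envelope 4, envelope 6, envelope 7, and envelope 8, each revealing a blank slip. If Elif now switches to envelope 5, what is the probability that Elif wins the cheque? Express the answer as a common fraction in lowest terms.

Consider each possible location of the cheque in turn.
If it is in any of envelopes 1, 2, 3, 4, 6, 7, and 8 (prior 1/9 each): that envelope was opened and seen not to hold the prize — ruled out; weight (1/9)·0 = 0 each.
If it is in envelope 5 (prior 1/9): the presenter has no choice, probability 1; weight (1/9)·1 = 1/9.
If it is in envelope 9 (prior 1/9): the presenter has 8 equally likely choices, so probability 1/8; weight (1/9)·(1/8) = 1/72.
The weights sum to 1/8.
So P(the cheque in envelope 5 | the presenter opened envelope 1, envelope 2, envelope 3, envelope 4, envelope 6, envelope 7, and envelope 8) = (1/9) / (1/8) = 8/9.

8/9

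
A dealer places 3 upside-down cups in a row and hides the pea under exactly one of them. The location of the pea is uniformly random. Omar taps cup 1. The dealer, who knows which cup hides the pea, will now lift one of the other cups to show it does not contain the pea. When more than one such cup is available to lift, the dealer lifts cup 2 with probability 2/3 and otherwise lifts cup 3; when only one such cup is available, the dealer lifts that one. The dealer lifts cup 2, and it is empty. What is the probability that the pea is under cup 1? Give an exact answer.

2/5

Apply Bayes' rule, conditioning on where the pea actually is.
If it is under cup 1 (prior 1/3): cup 2 is available, opened with probability 2/3; weight (1/3)·(2/3) = 2/9.
If it is under cup 2 (prior 1/3): the dealer opened cup 2, so this case is ruled out; weight (1/3)·0 = 0.
If it is under cup 3 (prior 1/3): only cup 2 is available, probability 1; weight (1/3)·1 = 1/3.
The weights sum to 5/9.
So P(the pea under cup 1 | the dealer opened cup 2) = (2/9) / (5/9) = 2/5.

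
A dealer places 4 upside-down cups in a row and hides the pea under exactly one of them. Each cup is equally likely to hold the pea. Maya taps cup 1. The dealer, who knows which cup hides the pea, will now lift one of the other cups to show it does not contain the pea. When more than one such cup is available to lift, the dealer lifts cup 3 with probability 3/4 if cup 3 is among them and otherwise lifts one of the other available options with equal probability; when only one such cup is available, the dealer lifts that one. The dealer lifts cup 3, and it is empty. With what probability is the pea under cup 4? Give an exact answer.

Condition on the true location of the pea.
If it is under any of cups 1, 2, and 4 (prior 1/4 each): cup 3 is available, opened with probability 3/4; weight (1/4)·(3/4) = 3/16 each.
If it is under cup 3 (prior 1/4): the dealer opened cup 3, so this case is ruled out; weight (1/4)·0 = 0.
The weights sum to 9/16.
So P(the pea under cup 4 | the dealer opened cup 3) = (3/16) / (9/16) = 1/3.

1/3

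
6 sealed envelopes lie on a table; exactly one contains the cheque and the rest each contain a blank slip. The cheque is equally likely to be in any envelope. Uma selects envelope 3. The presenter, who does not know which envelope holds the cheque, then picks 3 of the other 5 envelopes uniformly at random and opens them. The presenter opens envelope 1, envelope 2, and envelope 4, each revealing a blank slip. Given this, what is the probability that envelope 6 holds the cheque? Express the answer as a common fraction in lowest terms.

Consider each possible location of the cheque in turn.
If it is in any of envelopes 1, 2, and 4 (prior 1/6 each): that envelope was opened and seen not to hold the prize — ruled out; weight (1/6)·0 = 0 each.
If it is in any of envelopes 3, 5, and 6 (prior 1/6 each): the presenter picks exactly this set with probability 1/10 regardless, and none is the prize; weight (1/6)·(1/10) = 1/60 each.
The weights sum to 1/20.
So P(the cheque in envelope 6 | the presenter opened envelope 1, envelope 2, and envelope 4) = (1/60) / (1/20) = 1/3.

1/3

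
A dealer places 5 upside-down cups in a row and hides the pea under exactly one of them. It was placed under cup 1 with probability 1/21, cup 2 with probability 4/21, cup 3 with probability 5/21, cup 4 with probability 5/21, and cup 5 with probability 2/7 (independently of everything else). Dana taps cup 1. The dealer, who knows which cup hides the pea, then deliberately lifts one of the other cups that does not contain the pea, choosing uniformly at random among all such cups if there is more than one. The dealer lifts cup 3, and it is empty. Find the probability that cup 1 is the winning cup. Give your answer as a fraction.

1/21

Consider each possible location of the pea in turn.
If it is under cup 1 (prior 1/21): the dealer has 4 equally likely choices, so probability 1/4; weight (1/21)·(1/4) = 1/84.
If it is under cup 2 (prior 4/21): the dealer has 3 equally likely choices, so probability 1/3; weight (4/21)·(1/3) = 4/63.
If it is under cup 3 (prior 5/21): the dealer opened cup 3, so this case is ruled out; weight (5/21)·0 = 0.
If it is under cup 4 (prior 5/21): the dealer has 3 equally likely choices, so probability 1/3; weight (5/21)·(1/3) = 5/63.
If it is under cup 5 (prior 2/7): the dealer has 3 equally likely choices, so probability 1/3; weight (2/7)·(1/3) = 2/21.
The weights sum to 1/4.
So P(the pea under cup 1 | the dealer opened cup 3) = (1/84) / (1/4) = 1/21.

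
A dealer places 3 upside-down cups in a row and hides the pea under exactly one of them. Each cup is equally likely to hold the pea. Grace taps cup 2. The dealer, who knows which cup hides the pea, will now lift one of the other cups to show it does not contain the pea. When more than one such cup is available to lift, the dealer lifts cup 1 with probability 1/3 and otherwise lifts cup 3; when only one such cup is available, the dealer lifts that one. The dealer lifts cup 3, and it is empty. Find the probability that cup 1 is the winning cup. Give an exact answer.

Condition on the true location of the pea.
If it is under cup 1 (prior 1/3): only cup 3 is available, probability 1; weight (1/3)·1 = 1/3.
If it is under cup 2 (prior 1/3): cup 1 is available but not opened, probability 2/3; weight (1/3)·(2/3) = 2/9.
If it is under cup 3 (prior 1/3): the dealer opened cup 3, so this case is ruled out; weight (1/3)·0 = 0.
The weights sum to 5/9.
So P(the pea under cup 1 | the dealer opened cup 3) = (1/3) / (5/9) = 3/5.

3/5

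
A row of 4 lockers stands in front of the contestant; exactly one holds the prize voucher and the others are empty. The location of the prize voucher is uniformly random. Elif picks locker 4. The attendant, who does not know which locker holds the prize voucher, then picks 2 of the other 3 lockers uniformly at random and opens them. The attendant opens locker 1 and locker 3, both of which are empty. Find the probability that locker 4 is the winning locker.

Consider each possible location of the prize voucher in turn.
If it is in either of lockers 1 and 3 (prior 1/4 each): that locker was opened and seen not to hold the prize — ruled out; weight (1/4)·0 = 0 each.
If it is in either of lockers 2 and 4 (prior 1/4 each): the attendant picks exactly this set with probability 1/3 regardless, and none is the prize; weight (1/4)·(1/3) = 1/12 each.
The weights sum to 1/6.
So P(the prize voucher in locker 4 | the attendant opened locker 1 and locker 3) = (1/12) / (1/6) = 1/2.

1/2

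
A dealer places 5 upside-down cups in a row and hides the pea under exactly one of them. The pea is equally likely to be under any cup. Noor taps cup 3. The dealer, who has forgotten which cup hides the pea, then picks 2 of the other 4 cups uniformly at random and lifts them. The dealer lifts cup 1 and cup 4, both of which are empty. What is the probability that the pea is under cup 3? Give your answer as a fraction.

1/3

Because the dealer chose which cups to lift without knowing where the pea is, the choice is independent of the prize location. Learning that none of the 2 opened cups holds the pea simply rules out those 2 locations and leaves the remaining 3 cups still equally likely by symmetry.
So P(the pea under cup 3) = 1/3.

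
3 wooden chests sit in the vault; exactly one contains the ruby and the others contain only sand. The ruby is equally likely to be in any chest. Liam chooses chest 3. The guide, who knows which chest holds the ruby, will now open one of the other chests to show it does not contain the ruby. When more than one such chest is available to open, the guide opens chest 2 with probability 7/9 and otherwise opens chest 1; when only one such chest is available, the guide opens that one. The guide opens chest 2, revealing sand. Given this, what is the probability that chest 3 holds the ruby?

7/16

Condition on the true location of the ruby.
If it is in chest 1 (prior 1/3): only chest 2 is available, probability 1; weight (1/3)·1 = 1/3.
If it is in chest 2 (prior 1/3): the guide opened chest 2, so this case is ruled out; weight (1/3)·0 = 0.
If it is in chest 3 (prior 1/3): chest 2 is available, opened with probability 7/9; weight (1/3)·(7/9) = 7/27.
The weights sum to 16/27.
So P(the ruby in chest 3 | the guide opened chest 2) = (7/27) / (16/27) = 7/16.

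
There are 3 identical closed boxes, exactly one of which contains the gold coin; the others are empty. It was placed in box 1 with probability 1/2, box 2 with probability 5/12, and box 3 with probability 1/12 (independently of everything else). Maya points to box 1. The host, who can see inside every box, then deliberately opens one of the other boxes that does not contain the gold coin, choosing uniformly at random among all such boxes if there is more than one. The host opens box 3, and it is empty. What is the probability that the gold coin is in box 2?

5/8

Apply Bayes' rule, conditioning on where the gold coin actually is.
If it is in box 1 (prior 1/2): the host has 2 equally likely choices, so probability 1/2; weight (1/2)·(1/2) = 1/4.
If it is in box 2 (prior 5/12): the host has no choice, probability 1; weight (5/12)·1 = 5/12.
If it is in box 3 (prior 1/12): the host opened box 3, so this case is ruled out; weight (1/12)·0 = 0.
The weights sum to 2/3.
So P(the gold coin in box 2 | the host opened box 3) = (5/12) / (2/3) = 5/8.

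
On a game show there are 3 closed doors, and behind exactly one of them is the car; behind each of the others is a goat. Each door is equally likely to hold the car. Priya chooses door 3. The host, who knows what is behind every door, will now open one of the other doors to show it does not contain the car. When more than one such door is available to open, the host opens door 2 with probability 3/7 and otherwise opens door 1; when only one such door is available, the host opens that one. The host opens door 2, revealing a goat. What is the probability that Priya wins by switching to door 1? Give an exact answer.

7/10

Apply Bayes' rule, conditioning on where the car actually is.
If it is behind door 1 (prior 1/3): only door 2 is available, probability 1; weight (1/3)·1 = 1/3.
If it is behind door 2 (prior 1/3): the host opened door 2, so this case is ruled out; weight (1/3)·0 = 0.
If it is behind door 3 (prior 1/3): door 2 is available, opened with probability 3/7; weight (1/3)·(3/7) = 1/7.
The weights sum to 10/21.
So P(the car behind door 1 | the host opened door 2) = (1/3) / (10/21) = 7/10.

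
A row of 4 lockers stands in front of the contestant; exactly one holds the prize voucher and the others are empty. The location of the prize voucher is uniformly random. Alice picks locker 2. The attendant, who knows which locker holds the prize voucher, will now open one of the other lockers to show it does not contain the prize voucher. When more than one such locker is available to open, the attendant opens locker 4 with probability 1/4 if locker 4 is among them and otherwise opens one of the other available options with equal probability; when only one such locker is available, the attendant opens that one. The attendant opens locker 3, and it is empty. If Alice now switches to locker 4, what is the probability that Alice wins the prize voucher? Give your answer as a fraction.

4/13

Apply Bayes' rule, conditioning on where the prize voucher actually is.
If it is in locker 1 (prior 1/4): locker 4 is available but not opened, probability 3/4; weight (1/4)·(3/4) = 3/16.
If it is in locker 2 (prior 1/4): locker 4 is available but not opened; locker 3 gets probability (1 − 1/4)/2 = 3/8; weight (1/4)·(3/8) = 3/32.
If it is in locker 3 (prior 1/4): the attendant opened locker 3, so this case is ruled out; weight (1/4)·0 = 0.
If it is in locker 4 (prior 1/4): locker 4 holds the prize so is unavailable; the attendant chooses uniformly among the 2 others, probability 1/2; weight (1/4)·(1/2) = 1/8.
The weights sum to 13/32.
So P(the prize voucher in locker 4 | the attendant opened locker 3) = (1/8) / (13/32) = 4/13.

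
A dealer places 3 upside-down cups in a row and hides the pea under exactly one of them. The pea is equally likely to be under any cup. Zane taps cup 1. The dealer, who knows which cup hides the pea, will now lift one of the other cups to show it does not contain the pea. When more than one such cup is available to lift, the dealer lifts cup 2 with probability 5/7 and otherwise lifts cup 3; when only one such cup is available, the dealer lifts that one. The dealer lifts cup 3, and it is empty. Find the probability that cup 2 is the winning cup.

Condition on the true location of the pea.
If it is under cup 1 (prior 1/3): cup 2 is available but not opened, probability 2/7; weight (1/3)·(2/7) = 2/21.
If it is under cup 2 (prior 1/3): only cup 3 is available, probability 1; weight (1/3)·1 = 1/3.
If it is under cup 3 (prior 1/3): the dealer opened cup 3, so this case is ruled out; weight (1/3)·0 = 0.
The weights sum to 3/7.
So P(the pea under cup 2 | the dealer opened cup 3) = (1/3) / (3/7) = 7/9.

7/9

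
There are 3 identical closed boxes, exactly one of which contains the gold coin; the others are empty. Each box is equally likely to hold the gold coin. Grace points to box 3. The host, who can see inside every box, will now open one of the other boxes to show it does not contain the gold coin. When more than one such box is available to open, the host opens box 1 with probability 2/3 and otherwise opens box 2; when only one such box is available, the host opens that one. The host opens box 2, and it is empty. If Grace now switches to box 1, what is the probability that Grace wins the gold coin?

3/4

Condition on the true location of the gold coin.
If it is in box 1 (prior 1/3): only box 2 is available, probability 1; weight (1/3)·1 = 1/3.
If it is in box 2 (prior 1/3): the host opened box 2, so this case is ruled out; weight (1/3)·0 = 0.
If it is in box 3 (prior 1/3): box 1 is available but not opened, probability 1/3; weight (1/3)·(1/3) = 1/9.
The weights sum to 4/9.
So P(the gold coin in box 1 | the host opened box 2) = (1/3) / (4/9) = 3/4.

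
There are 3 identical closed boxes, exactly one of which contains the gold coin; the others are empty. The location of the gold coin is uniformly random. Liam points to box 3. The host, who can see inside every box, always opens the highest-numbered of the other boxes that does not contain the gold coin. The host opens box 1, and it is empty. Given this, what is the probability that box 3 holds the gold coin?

0

Condition on the true location of the gold coin.
If it is in box 1 (prior 1/3): the host opened box 1, so this case is ruled out; weight (1/3)·0 = 0.
If it is in box 2 (prior 1/3): box 1 is the highest-numbered option available, probability 1; weight (1/3)·1 = 1/3.
If it is in box 3 (prior 1/3): the host would have opened box 2 instead, probability 0; weight (1/3)·0 = 0.
The weights sum to 1/3.
So P(the gold coin in box 3 | the host opened box 1) = 0 / (1/3) = 0.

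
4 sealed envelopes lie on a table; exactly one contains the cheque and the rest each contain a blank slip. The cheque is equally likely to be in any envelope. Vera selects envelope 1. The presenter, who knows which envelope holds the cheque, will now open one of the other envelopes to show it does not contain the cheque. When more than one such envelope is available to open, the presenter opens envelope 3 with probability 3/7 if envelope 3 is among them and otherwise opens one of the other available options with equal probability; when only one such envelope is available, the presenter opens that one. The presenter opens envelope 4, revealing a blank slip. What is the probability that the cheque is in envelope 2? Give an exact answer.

8/19

Apply Bayes' rule, conditioning on where the cheque actually is.
If it is in envelope 1 (prior 1/4): envelope 3 is available but not opened; envelope 4 gets probability (1 − 3/7)/2 = 2/7; weight (1/4)·(2/7) = 1/14.
If it is in envelope 2 (prior 1/4): envelope 3 is available but not opened, probability 4/7; weight (1/4)·(4/7) = 1/7.
If it is in envelope 3 (prior 1/4): envelope 3 holds the prize so is unavailable; the presenter chooses uniformly among the 2 others, probability 1/2; weight (1/4)·(1/2) = 1/8.
If it is in envelope 4 (prior 1/4): the presenter opened envelope 4, so this case is ruled out; weight (1/4)·0 = 0.
The weights sum to 19/56.
So P(the cheque in envelope 2 | the presenter opened envelope 4) = (1/7) / (19/56) = 8/19.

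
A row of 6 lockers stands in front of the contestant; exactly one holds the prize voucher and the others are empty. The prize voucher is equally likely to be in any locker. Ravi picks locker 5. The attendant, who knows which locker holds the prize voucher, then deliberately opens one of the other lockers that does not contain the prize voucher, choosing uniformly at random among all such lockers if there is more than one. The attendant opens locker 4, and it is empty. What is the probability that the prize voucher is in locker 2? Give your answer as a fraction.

Condition on the true location of the prize voucher.
If it is in any of lockers 1, 2, 3, and 6 (prior 1/6 each): the attendant has 4 equally likely choices, so probability 1/4; weight (1/6)·(1/4) = 1/24 each.
If it is in locker 4 (prior 1/6): the attendant opened locker 4, so this case is ruled out; weight (1/6)·0 = 0.
If it is in locker 5 (prior 1/6): the attendant has 5 equally likely choices, so probability 1/5; weight (1/6)·(1/5) = 1/30.
The weights sum to 1/5.
So P(the prize voucher in locker 2 | the attendant opened locker 4) = (1/24) / (1/5) = 5/24.

5/24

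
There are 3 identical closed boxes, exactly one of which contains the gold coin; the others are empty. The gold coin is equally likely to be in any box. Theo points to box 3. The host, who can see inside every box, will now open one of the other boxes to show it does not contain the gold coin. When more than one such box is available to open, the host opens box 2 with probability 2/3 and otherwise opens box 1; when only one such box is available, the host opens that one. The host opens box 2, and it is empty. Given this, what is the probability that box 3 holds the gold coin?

2/5

Apply Bayes' rule, conditioning on where the gold coin actually is.
If it is in box 1 (prior 1/3): only box 2 is available, probability 1; weight (1/3)·1 = 1/3.
If it is in box 2 (prior 1/3): the host opened box 2, so this case is ruled out; weight (1/3)·0 = 0.
If it is in box 3 (prior 1/3): box 2 is available, opened with probability 2/3; weight (1/3)·(2/3) = 2/9.
The weights sum to 5/9.
So P(the gold coin in box 3 | the host opened box 2) = (2/9) / (5/9) = 2/5.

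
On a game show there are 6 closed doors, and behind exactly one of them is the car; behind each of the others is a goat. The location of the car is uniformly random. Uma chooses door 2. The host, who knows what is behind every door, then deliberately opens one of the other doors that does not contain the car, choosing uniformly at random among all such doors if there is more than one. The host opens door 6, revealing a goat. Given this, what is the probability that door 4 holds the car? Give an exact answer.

5/24

Apply Bayes' rule, conditioning on where the car actually is.
If it is behind any of doors 1, 3, 4, and 5 (prior 1/6 each): the host has 4 equally likely choices, so probability 1/4; weight (1/6)·(1/4) = 1/24 each.
If it is behind door 2 (prior 1/6): the host has 5 equally likely choices, so probability 1/5; weight (1/6)·(1/5) = 1/30.
If it is behind door 6 (prior 1/6): the host opened door 6, so this case is ruled out; weight (1/6)·0 = 0.
The weights sum to 1/5.
So P(the car behind door 4 | the host opened door 6) = (1/24) / (1/5) = 5/24.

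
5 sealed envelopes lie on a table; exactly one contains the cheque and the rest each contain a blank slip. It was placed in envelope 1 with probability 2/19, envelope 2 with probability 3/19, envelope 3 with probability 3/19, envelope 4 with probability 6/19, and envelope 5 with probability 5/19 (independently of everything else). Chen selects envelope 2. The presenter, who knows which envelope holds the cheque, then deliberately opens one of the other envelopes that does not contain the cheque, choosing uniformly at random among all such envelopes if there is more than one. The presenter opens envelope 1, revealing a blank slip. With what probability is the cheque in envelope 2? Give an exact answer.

9/65

Condition on the true location of the cheque.
If it is in envelope 1 (prior 2/19): the presenter opened envelope 1, so this case is ruled out; weight (2/19)·0 = 0.
If it is in envelope 2 (prior 3/19): the presenter has 4 equally likely choices, so probability 1/4; weight (3/19)·(1/4) = 3/76.
If it is in envelope 3 (prior 3/19): the presenter has 3 equally likely choices, so probability 1/3; weight (3/19)·(1/3) = 1/19.
If it is in envelope 4 (prior 6/19): the presenter has 3 equally likely choices, so probability 1/3; weight (6/19)·(1/3) = 2/19.
If it is in envelope 5 (prior 5/19): the presenter has 3 equally likely choices, so probability 1/3; weight (5/19)·(1/3) = 5/57.
The weights sum to 65/228.
So P(the cheque in envelope 2 | the presenter opened envelope 1) = (3/76) / (65/228) = 9/65.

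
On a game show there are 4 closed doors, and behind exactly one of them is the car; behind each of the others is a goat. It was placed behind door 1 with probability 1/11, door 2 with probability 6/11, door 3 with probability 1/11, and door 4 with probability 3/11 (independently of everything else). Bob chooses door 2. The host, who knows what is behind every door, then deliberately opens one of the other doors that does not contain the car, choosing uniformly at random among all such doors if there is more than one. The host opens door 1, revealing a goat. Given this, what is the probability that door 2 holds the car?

Apply Bayes' rule, conditioning on where the car actually is.
If it is behind door 1 (prior 1/11): the host opened door 1, so this case is ruled out; weight (1/11)·0 = 0.
If it is behind door 2 (prior 6/11): the host has 3 equally likely choices, so probability 1/3; weight (6/11)·(1/3) = 2/11.
If it is behind door 3 (prior 1/11): the host has 2 equally likely choices, so probability 1/2; weight (1/11)·(1/2) = 1/22.
If it is behind door 4 (prior 3/11): the host has 2 equally likely choices, so probability 1/2; weight (3/11)·(1/2) = 3/22.
The weights sum to 4/11.
So P(the car behind door 2 | the host opened door 1) = (2/11) / (4/11) = 1/2.

1/2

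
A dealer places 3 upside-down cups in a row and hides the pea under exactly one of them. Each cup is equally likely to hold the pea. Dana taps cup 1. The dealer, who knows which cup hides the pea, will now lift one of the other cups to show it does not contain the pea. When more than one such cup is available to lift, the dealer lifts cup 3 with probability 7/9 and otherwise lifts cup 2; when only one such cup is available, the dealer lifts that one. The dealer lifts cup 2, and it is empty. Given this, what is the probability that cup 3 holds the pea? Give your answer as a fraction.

9/11

Apply Bayes' rule, conditioning on where the pea actually is.
If it is under cup 1 (prior 1/3): cup 3 is available but not opened, probability 2/9; weight (1/3)·(2/9) = 2/27.
If it is under cup 2 (prior 1/3): the dealer opened cup 2, so this case is ruled out; weight (1/3)·0 = 0.
If it is under cup 3 (prior 1/3): only cup 2 is available, probability 1; weight (1/3)·1 = 1/3.
The weights sum to 11/27.
So P(the pea under cup 3 | the dealer opened cup 2) = (1/3) / (11/27) = 9/11.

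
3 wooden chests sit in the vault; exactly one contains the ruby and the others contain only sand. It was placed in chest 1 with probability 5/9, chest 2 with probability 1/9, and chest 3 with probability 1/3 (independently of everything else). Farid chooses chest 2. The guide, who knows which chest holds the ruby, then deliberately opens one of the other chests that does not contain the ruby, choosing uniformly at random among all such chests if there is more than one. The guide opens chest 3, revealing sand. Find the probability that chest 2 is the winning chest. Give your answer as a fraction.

1/11

Condition on the true location of the ruby.
If it is in chest 1 (prior 5/9): the guide has no choice, probability 1; weight (5/9)·1 = 5/9.
If it is in chest 2 (prior 1/9): the guide has 2 equally likely choices, so probability 1/2; weight (1/9)·(1/2) = 1/18.
If it is in chest 3 (prior 1/3): the guide opened chest 3, so this case is ruled out; weight (1/3)·0 = 0.
The weights sum to 11/18.
So P(the ruby in chest 2 | the guide opened chest 3) = (1/18) / (11/18) = 1/11.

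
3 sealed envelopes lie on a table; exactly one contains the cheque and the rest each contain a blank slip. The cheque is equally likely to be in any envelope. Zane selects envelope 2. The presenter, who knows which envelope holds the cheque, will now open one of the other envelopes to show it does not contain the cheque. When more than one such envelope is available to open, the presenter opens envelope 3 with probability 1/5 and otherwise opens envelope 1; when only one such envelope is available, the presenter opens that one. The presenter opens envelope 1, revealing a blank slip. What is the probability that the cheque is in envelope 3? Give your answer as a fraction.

Consider each possible location of the cheque in turn.
If it is in envelope 1 (prior 1/3): the presenter opened envelope 1, so this case is ruled out; weight (1/3)·0 = 0.
If it is in envelope 2 (prior 1/3): envelope 3 is available but not opened, probability 4/5; weight (1/3)·(4/5) = 4/15.
If it is in envelope 3 (prior 1/3): only envelope 1 is available, probability 1; weight (1/3)·1 = 1/3.
The weights sum to 3/5.
So P(the cheque in envelope 3 | the presenter opened envelope 1) = (1/3) / (3/5) = 5/9.

5/9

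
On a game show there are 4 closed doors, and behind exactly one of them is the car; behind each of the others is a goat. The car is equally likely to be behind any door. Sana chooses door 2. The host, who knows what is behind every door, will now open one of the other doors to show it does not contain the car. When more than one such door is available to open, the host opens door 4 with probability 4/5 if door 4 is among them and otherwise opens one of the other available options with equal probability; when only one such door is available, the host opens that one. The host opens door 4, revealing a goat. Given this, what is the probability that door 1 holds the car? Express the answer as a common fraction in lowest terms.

1/3

Condition on the true location of the car.
If it is behind any of doors 1, 2, and 3 (prior 1/4 each): door 4 is available, opened with probability 4/5; weight (1/4)·(4/5) = 1/5 each.
If it is behind door 4 (prior 1/4): the host opened door 4, so this case is ruled out; weight (1/4)·0 = 0.
The weights sum to 3/5.
So P(the car behind door 1 | the host opened door 4) = (1/5) / (3/5) = 1/3.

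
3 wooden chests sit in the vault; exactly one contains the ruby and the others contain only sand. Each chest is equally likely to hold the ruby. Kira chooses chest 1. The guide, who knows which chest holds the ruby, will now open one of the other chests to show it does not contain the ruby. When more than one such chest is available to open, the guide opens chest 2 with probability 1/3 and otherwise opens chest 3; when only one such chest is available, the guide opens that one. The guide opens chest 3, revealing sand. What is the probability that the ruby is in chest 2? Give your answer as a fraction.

Apply Bayes' rule, conditioning on where the ruby actually is.
If it is in chest 1 (prior 1/3): chest 2 is available but not opened, probability 2/3; weight (1/3)·(2/3) = 2/9.
If it is in chest 2 (prior 1/3): only chest 3 is available, probability 1; weight (1/3)·1 = 1/3.
If it is in chest 3 (prior 1/3): the guide opened chest 3, so this case is ruled out; weight (1/3)·0 = 0.
The weights sum to 5/9.
So P(the ruby in chest 2 | the guide opened chest 3) = (1/3) / (5/9) = 3/5.

3/5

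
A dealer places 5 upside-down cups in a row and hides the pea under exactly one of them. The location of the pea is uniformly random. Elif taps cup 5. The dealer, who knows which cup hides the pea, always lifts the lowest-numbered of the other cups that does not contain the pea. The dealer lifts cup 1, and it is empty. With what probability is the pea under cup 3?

Consider each possible location of the pea in turn.
If it is under cup 1 (prior 1/5): the dealer opened cup 1, so this case is ruled out; weight (1/5)·0 = 0.
If it is under any of cups 2, 3, 4, and 5 (prior 1/5 each): cup 1 is the lowest-numbered option available, probability 1; weight (1/5)·1 = 1/5 each.
The weights sum to 4/5.
So P(the pea under cup 3 | the dealer opened cup 1) = (1/5) / (4/5) = 1/4.

1/4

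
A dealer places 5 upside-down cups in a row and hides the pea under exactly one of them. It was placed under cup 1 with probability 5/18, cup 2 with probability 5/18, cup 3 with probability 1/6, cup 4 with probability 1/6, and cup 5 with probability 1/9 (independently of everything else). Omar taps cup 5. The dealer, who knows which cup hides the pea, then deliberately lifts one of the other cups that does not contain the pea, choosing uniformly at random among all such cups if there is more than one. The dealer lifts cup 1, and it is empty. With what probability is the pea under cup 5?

Consider each possible location of the pea in turn.
If it is under cup 1 (prior 5/18): the dealer opened cup 1, so this case is ruled out; weight (5/18)·0 = 0.
If it is under cup 2 (prior 5/18): the dealer has 3 equally likely choices, so probability 1/3; weight (5/18)·(1/3) = 5/54.
If it is under either of cups 3 and 4 (prior 1/6 each): the dealer has 3 equally likely choices, so probability 1/3; weight (1/6)·(1/3) = 1/18 each.
If it is under cup 5 (prior 1/9): the dealer has 4 equally likely choices, so probability 1/4; weight (1/9)·(1/4) = 1/36.
The weights sum to 25/108.
So P(the pea under cup 5 | the dealer opened cup 1) = (1/36) / (25/108) = 3/25.

3/25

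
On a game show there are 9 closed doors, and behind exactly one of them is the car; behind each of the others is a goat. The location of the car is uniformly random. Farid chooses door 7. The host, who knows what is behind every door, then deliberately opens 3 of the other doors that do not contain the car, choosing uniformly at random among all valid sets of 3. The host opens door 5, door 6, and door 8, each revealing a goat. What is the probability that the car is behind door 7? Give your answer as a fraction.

1/9

Consider each possible location of the car in turn.
If it is behind any of doors 1, 2, 3, 4, and 9 (prior 1/9 each): the host has 35 equally likely choices, so probability 1/35; weight (1/9)·(1/35) = 1/315 each.
If it is behind any of doors 5, 6, and 8 (prior 1/9 each): that door was opened and seen not to hold the prize — ruled out; weight (1/9)·0 = 0 each.
If it is behind door 7 (prior 1/9): the host has 56 equally likely choices, so probability 1/56; weight (1/9)·(1/56) = 1/504.
The weights sum to 1/56.
So P(the car behind door 7 | the host opened door 5, door 6, and door 8) = (1/504) / (1/56) = 1/9.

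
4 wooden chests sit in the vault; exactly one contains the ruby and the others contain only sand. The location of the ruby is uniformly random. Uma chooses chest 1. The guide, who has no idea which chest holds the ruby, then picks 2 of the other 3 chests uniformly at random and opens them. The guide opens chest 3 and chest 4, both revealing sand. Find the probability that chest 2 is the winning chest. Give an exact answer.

1/2

Condition on the true location of the ruby.
If it is in either of chests 1 and 2 (prior 1/4 each): the guide picks exactly this set with probability 1/3 regardless, and none is the prize; weight (1/4)·(1/3) = 1/12 each.
If it is in either of chests 3 and 4 (prior 1/4 each): that chest was opened and seen not to hold the prize — ruled out; weight (1/4)·0 = 0 each.
The weights sum to 1/6.
So P(the ruby in chest 2 | the guide opened chest 3 and chest 4) = (1/12) / (1/6) = 1/2.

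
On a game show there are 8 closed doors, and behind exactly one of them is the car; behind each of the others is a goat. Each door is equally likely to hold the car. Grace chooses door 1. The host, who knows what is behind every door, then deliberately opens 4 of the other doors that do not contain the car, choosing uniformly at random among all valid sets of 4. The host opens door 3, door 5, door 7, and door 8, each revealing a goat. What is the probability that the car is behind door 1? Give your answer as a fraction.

1/8

Apply Bayes' rule, conditioning on where the car actually is.
If it is behind door 1 (prior 1/8): the host has 35 equally likely choices, so probability 1/35; weight (1/8)·(1/35) = 1/280.
If it is behind any of doors 2, 4, and 6 (prior 1/8 each): the host has 15 equally likely choices, so probability 1/15; weight (1/8)·(1/15) = 1/120 each.
If it is behind any of doors 3, 5, 7, and 8 (prior 1/8 each): that door was opened and seen not to hold the prize — ruled out; weight (1/8)·0 = 0 each.
The weights sum to 1/35.
So P(the car behind door 1 | the host opened door 3, door 5, door 7, and door 8) = (1/280) / (1/35) = 1/8.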